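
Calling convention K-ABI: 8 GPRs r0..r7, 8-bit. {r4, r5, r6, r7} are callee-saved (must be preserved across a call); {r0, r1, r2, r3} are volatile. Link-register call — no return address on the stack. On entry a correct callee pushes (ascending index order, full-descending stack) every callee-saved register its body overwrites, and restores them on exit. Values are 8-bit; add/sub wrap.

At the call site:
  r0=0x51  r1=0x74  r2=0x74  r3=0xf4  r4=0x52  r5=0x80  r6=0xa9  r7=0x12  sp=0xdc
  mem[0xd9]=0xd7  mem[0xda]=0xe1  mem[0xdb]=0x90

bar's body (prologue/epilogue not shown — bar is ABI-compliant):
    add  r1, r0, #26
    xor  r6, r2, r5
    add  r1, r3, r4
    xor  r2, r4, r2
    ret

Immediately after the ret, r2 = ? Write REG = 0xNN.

prologue: push r6 → mem[0xdb]=0xa9, sp=0xdb
body[0] add  r1, r0, #26 → r1=0x6b
body[1] xor  r6, r2, r5 → r6=0xf4
body[2] add  r1, r3, r4 → r1=0x46
body[3] xor  r2, r4, r2 → r2=0x26
epilogue: pop r6=0xa9, sp=0xdc
r2 is caller-saved → body value

REG = 0x26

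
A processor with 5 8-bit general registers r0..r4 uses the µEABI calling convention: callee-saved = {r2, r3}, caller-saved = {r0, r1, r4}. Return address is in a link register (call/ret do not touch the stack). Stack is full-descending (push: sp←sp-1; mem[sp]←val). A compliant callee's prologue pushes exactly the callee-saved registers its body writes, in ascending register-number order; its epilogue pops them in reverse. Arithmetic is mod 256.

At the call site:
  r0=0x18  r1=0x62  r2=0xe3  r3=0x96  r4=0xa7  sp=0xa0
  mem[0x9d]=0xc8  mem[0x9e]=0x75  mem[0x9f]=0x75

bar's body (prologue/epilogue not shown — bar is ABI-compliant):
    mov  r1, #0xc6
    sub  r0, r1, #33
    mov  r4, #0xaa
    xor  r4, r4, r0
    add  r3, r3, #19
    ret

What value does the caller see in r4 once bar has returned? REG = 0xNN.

prologue: push r3 -> mem[0x9f]=0x96, sp=0x9f
body[0] mov  r1, #0xc6 -> r1=0xc6
body[1] sub  r0, r1, #33 -> r0=0xa5
body[2] mov  r4, #0xaa -> r4=0xaa
body[3] xor  r4, r4, r0 -> r4=0x0f
body[4] add  r3, r3, #19 -> r3=0xa9
epilogue: pop r3=0x96, sp=0xa0
r4 is caller-saved -> body value

REG = 0x0f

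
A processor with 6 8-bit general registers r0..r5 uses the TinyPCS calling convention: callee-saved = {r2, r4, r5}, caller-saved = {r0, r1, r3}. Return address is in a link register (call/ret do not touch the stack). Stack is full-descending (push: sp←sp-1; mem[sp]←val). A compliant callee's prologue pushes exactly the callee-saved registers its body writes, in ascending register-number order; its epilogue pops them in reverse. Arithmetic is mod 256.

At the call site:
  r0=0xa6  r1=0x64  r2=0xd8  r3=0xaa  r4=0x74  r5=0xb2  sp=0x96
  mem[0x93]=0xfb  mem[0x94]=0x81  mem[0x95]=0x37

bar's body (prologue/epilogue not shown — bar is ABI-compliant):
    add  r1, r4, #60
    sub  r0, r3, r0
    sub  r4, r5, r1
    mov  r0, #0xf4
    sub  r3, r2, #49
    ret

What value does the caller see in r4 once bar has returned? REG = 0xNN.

REG = 0x74

prologue: push r4 -> mem[0x95]=0x74, sp=0x95
body[0] add  r1, r4, #60 -> r1=0xb0
body[1] sub  r0, r3, r0 -> r0=0x04
body[2] sub  r4, r5, r1 -> r4=0x02
body[3] mov  r0, #0xf4 -> r0=0xf4
body[4] sub  r3, r2, #49 -> r3=0xa7
epilogue: pop r4=0x74, sp=0x96
r4 is callee-saved -> restored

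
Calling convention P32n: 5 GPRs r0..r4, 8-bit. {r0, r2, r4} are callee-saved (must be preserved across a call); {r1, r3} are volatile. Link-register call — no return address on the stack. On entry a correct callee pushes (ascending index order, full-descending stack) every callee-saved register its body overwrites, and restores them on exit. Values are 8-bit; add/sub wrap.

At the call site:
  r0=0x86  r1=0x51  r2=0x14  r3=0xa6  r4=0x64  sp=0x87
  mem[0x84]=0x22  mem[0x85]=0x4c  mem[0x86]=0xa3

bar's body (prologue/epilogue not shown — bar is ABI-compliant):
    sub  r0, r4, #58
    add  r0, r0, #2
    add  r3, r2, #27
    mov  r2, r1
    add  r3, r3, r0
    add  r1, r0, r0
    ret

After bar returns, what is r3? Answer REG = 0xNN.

REG = 0x5b

prologue: push r0 → mem[0x86]=0x86, sp=0x86
prologue: push r2 → mem[0x85]=0x14, sp=0x85
body[0] sub  r0, r4, #58 → r0=0x2a
body[1] add  r0, r0, #2 → r0=0x2c
body[2] add  r3, r2, #27 → r3=0x2f
body[3] mov  r2, r1 → r2=0x51
body[4] add  r3, r3, r0 → r3=0x5b
body[5] add  r1, r0, r0 → r1=0x58
epilogue: pop r2=0x14, sp=0x86
epilogue: pop r0=0x86, sp=0x87
r3 is caller-saved → body value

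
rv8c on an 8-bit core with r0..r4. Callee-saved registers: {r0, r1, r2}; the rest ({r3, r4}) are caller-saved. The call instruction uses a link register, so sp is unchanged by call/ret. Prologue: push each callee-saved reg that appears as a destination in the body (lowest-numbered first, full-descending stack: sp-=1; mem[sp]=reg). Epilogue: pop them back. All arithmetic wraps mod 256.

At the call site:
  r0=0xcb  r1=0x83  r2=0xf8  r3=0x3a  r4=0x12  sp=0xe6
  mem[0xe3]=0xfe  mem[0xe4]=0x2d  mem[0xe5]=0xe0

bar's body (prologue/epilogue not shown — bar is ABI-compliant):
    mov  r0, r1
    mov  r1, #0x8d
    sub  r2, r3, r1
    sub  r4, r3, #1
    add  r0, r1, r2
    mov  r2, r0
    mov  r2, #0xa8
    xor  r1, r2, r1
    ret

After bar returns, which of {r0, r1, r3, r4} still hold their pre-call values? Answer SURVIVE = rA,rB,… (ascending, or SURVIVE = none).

SURVIVE = r0,r1,r3

prologue: push r0 -> mem[0xe5]=0xcb, sp=0xe5
prologue: push r1 -> mem[0xe4]=0x83, sp=0xe4
prologue: push r2 -> mem[0xe3]=0xf8, sp=0xe3
body[0] mov  r0, r1 -> r0=0x83
body[1] mov  r1, #0x8d -> r1=0x8d
body[2] sub  r2, r3, r1 -> r2=0xad
body[3] sub  r4, r3, #1 -> r4=0x39
body[4] add  r0, r1, r2 -> r0=0x3a
body[5] mov  r2, r0 -> r2=0x3a
body[6] mov  r2, #0xa8 -> r2=0xa8
body[7] xor  r1, r2, r1 -> r1=0x25
epilogue: pop r2=0xf8, sp=0xe4
epilogue: pop r1=0x83, sp=0xe5
epilogue: pop r0=0xcb, sp=0xe6
r0: callee-saved, written=True
r1: callee-saved, written=True
r3: caller-saved, written=False
r4: caller-saved, written=True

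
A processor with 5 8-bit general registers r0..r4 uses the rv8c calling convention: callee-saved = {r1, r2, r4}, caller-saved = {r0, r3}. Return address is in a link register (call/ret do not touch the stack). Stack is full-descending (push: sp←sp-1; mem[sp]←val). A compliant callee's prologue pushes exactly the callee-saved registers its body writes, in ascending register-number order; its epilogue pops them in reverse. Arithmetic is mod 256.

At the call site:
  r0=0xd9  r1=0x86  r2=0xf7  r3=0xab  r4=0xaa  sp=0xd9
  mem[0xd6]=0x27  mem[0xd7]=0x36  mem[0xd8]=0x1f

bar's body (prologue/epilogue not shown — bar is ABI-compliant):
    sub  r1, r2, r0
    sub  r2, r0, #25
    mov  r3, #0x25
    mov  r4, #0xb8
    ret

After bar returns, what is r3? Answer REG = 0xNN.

REG = 0x25

prologue: push r1 -> mem[0xd8]=0x86, sp=0xd8
prologue: push r2 -> mem[0xd7]=0xf7, sp=0xd7
prologue: push r4 -> mem[0xd6]=0xaa, sp=0xd6
body[0] sub  r1, r2, r0 -> r1=0x1e
body[1] sub  r2, r0, #25 -> r2=0xc0
body[2] mov  r3, #0x25 -> r3=0x25
body[3] mov  r4, #0xb8 -> r4=0xb8
epilogue: pop r4=0xaa, sp=0xd7
epilogue: pop r2=0xf7, sp=0xd8
epilogue: pop r1=0x86, sp=0xd9
r3 is caller-saved -> body value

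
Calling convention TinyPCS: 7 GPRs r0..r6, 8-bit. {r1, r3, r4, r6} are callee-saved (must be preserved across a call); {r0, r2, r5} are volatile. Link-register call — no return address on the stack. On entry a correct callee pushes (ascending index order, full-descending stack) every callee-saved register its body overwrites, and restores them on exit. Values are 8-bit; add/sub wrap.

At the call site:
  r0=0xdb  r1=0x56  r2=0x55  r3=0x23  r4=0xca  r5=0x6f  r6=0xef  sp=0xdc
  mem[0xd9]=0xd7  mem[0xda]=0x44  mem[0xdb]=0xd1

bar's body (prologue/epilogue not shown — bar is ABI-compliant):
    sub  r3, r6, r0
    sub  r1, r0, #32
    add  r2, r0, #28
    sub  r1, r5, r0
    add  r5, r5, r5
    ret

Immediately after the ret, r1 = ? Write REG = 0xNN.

prologue: push r1 -> mem[0xdb]=0x56, sp=0xdb
prologue: push r3 -> mem[0xda]=0x23, sp=0xda
body[0] sub  r3, r6, r0 -> r3=0x14
body[1] sub  r1, r0, #32 -> r1=0xbb
body[2] add  r2, r0, #28 -> r2=0xf7
body[3] sub  r1, r5, r0 -> r1=0x94
body[4] add  r5, r5, r5 -> r5=0xde
epilogue: pop r3=0x23, sp=0xdb
epilogue: pop r1=0x56, sp=0xdc
r1 is callee-saved -> restored

REG = 0x56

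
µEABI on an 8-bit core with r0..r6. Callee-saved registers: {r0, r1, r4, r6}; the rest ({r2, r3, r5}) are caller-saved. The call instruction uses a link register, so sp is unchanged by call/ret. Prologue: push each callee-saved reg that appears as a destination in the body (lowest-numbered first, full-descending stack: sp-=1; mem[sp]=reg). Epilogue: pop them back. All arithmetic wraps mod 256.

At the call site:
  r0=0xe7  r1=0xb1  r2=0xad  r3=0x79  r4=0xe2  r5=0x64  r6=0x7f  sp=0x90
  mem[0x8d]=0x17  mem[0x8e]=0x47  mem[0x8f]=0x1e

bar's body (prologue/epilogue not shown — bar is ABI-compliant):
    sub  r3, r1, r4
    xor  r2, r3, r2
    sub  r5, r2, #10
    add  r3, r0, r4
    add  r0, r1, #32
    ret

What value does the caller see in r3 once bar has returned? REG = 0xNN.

prologue: push r0 → mem[0x8f]=0xe7, sp=0x8f
body[0] sub  r3, r1, r4 → r3=0xcf
body[1] xor  r2, r3, r2 → r2=0x62
body[2] sub  r5, r2, #10 → r5=0x58
body[3] add  r3, r0, r4 → r3=0xc9
body[4] add  r0, r1, #32 → r0=0xd1
epilogue: pop r0=0xe7, sp=0x90
r3 is caller-saved → body value

REG = 0xc9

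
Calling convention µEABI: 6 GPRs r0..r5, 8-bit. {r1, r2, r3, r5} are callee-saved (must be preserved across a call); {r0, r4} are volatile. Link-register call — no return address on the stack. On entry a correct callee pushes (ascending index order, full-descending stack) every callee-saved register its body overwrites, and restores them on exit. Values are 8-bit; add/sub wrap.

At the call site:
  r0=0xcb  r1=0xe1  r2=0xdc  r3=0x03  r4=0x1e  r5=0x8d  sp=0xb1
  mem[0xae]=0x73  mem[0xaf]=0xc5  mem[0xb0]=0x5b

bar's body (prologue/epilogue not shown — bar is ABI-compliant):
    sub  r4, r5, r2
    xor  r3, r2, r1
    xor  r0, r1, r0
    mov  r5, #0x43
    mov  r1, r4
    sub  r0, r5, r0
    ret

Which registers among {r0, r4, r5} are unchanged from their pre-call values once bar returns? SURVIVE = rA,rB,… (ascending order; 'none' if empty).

SURVIVE = r5

prologue: push r1 -> mem[0xb0]=0xe1, sp=0xb0
prologue: push r3 -> mem[0xaf]=0x03, sp=0xaf
prologue: push r5 -> mem[0xae]=0x8d, sp=0xae
body[0] sub  r4, r5, r2 -> r4=0xb1
body[1] xor  r3, r2, r1 -> r3=0x3d
body[2] xor  r0, r1, r0 -> r0=0x2a
body[3] mov  r5, #0x43 -> r5=0x43
body[4] mov  r1, r4 -> r1=0xb1
body[5] sub  r0, r5, r0 -> r0=0x19
epilogue: pop r5=0x8d, sp=0xaf
epilogue: pop r3=0x03, sp=0xb0
epilogue: pop r1=0xe1, sp=0xb1
r0: caller-saved, written=True
r4: caller-saved, written=True
r5: callee-saved, written=True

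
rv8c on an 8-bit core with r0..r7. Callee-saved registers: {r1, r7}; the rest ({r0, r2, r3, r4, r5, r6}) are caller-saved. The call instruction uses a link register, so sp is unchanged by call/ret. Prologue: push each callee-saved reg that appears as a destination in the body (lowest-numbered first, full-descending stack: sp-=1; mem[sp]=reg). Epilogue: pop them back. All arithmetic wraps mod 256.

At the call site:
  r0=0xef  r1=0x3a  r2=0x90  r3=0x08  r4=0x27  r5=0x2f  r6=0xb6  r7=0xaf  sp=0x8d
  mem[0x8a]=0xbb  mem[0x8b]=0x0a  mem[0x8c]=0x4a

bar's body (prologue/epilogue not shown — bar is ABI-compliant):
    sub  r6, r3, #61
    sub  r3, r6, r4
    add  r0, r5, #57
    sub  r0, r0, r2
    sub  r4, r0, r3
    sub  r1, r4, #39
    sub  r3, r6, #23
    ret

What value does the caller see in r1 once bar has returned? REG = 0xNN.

REG = 0x3a

prologue: push r1 -> mem[0x8c]=0x3a, sp=0x8c
body[0] sub  r6, r3, #61 -> r6=0xcb
body[1] sub  r3, r6, r4 -> r3=0xa4
body[2] add  r0, r5, #57 -> r0=0x68
body[3] sub  r0, r0, r2 -> r0=0xd8
body[4] sub  r4, r0, r3 -> r4=0x34
body[5] sub  r1, r4, #39 -> r1=0x0d
body[6] sub  r3, r6, #23 -> r3=0xb4
epilogue: pop r1=0x3a, sp=0x8d
r1 is callee-saved -> restored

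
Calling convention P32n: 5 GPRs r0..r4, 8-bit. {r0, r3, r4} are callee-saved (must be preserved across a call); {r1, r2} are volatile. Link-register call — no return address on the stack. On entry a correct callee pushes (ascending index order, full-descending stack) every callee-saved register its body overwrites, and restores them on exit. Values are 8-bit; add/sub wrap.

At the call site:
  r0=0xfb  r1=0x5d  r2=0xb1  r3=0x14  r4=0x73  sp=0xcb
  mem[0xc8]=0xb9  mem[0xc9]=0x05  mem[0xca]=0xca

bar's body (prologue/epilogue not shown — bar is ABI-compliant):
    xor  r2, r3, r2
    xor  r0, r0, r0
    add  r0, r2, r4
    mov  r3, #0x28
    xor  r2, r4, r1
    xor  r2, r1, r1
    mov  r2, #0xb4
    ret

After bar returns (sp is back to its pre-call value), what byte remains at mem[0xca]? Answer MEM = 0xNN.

prologue: push r0 → mem[0xca]=0xfb, sp=0xca
prologue: push r3 → mem[0xc9]=0x14, sp=0xc9
body[0] xor  r2, r3, r2 → r2=0xa5
body[1] xor  r0, r0, r0 → r0=0x00
body[2] add  r0, r2, r4 → r0=0x18
body[3] mov  r3, #0x28 → r3=0x28
body[4] xor  r2, r4, r1 → r2=0x2e
body[5] xor  r2, r1, r1 → r2=0x00
body[6] mov  r2, #0xb4 → r2=0xb4
epilogue: pop r3=0x14, sp=0xca
epilogue: pop r0=0xfb, sp=0xcb
prologue pushed ['r0', 'r3'] at ['0xca', '0xc9']

MEM = 0xfb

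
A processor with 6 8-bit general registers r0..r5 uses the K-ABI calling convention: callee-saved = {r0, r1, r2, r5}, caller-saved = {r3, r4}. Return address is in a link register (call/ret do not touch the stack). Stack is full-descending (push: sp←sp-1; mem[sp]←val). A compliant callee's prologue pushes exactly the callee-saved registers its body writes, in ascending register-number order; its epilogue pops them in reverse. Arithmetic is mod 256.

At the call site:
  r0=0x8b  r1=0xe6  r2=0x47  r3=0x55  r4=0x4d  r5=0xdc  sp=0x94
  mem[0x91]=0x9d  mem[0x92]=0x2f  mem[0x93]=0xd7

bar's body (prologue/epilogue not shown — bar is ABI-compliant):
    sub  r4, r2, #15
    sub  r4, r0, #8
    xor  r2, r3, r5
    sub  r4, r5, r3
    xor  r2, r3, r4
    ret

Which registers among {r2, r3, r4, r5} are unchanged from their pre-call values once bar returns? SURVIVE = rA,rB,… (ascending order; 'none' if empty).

SURVIVE = r2,r3,r5

prologue: push r2 → mem[0x93]=0x47, sp=0x93
body[0] sub  r4, r2, #15 → r4=0x38
body[1] sub  r4, r0, #8 → r4=0x83
body[2] xor  r2, r3, r5 → r2=0x89
body[3] sub  r4, r5, r3 → r4=0x87
body[4] xor  r2, r3, r4 → r2=0xd2
epilogue: pop r2=0x47, sp=0x94
r2: callee-saved, written=True
r3: caller-saved, written=False
r4: caller-saved, written=True
r5: callee-saved, written=False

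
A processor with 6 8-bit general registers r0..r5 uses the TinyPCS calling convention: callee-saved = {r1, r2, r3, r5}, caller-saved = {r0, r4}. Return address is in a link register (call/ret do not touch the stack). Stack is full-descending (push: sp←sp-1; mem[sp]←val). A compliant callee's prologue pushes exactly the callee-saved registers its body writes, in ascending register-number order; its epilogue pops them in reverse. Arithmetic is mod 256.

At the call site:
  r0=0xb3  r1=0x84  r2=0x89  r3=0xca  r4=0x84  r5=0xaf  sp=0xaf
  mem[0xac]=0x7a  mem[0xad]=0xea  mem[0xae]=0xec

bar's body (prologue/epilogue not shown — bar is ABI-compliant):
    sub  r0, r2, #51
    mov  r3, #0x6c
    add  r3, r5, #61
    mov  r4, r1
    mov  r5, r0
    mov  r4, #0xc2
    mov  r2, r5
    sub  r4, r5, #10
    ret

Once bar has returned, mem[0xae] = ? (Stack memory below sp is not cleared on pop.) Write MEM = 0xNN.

MEM = 0x89

prologue: push r2 -> mem[0xae]=0x89, sp=0xae
prologue: push r3 -> mem[0xad]=0xca, sp=0xad
prologue: push r5 -> mem[0xac]=0xaf, sp=0xac
body[0] sub  r0, r2, #51 -> r0=0x56
body[1] mov  r3, #0x6c -> r3=0x6c
body[2] add  r3, r5, #61 -> r3=0xec
body[3] mov  r4, r1 -> r4=0x84
body[4] mov  r5, r0 -> r5=0x56
body[5] mov  r4, #0xc2 -> r4=0xc2
body[6] mov  r2, r5 -> r2=0x56
body[7] sub  r4, r5, #10 -> r4=0x4c
epilogue: pop r5=0xaf, sp=0xad
epilogue: pop r3=0xca, sp=0xae
epilogue: pop r2=0x89, sp=0xaf
prologue pushed ['r2', 'r3', 'r5'] at ['0xae', '0xad', '0xac']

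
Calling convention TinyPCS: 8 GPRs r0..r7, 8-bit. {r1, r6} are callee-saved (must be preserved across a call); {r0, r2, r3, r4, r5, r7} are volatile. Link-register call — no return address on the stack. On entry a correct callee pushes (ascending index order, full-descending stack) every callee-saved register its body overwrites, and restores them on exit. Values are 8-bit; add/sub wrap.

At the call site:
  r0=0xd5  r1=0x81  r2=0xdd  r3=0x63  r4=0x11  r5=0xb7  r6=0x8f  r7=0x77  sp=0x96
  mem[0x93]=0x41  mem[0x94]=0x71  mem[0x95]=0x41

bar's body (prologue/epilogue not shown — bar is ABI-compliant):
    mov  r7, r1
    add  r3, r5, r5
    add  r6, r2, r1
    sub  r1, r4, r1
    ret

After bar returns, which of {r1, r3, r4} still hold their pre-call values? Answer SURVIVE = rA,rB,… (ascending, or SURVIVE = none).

SURVIVE = r1,r4

prologue: push r1 -> mem[0x95]=0x81, sp=0x95
prologue: push r6 -> mem[0x94]=0x8f, sp=0x94
body[0] mov  r7, r1 -> r7=0x81
body[1] add  r3, r5, r5 -> r3=0x6e
body[2] add  r6, r2, r1 -> r6=0x5e
body[3] sub  r1, r4, r1 -> r1=0x90
epilogue: pop r6=0x8f, sp=0x95
epilogue: pop r1=0x81, sp=0x96
r1: callee-saved, written=True
r3: caller-saved, written=True
r4: caller-saved, written=False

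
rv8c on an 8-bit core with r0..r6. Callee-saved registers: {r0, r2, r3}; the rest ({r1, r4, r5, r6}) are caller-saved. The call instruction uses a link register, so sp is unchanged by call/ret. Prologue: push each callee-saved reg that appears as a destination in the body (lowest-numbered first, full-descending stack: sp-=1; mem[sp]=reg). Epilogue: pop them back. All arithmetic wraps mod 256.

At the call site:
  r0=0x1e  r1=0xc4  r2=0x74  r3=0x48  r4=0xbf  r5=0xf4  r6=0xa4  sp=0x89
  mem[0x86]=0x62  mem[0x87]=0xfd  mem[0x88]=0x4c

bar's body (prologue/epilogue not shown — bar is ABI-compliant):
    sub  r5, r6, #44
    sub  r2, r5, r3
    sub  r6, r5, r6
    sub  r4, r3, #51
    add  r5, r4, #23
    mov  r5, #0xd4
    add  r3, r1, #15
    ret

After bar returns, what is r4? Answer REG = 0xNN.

prologue: push r2 → mem[0x88]=0x74, sp=0x88
prologue: push r3 → mem[0x87]=0x48, sp=0x87
body[0] sub  r5, r6, #44 → r5=0x78
body[1] sub  r2, r5, r3 → r2=0x30
body[2] sub  r6, r5, r6 → r6=0xd4
body[3] sub  r4, r3, #51 → r4=0x15
body[4] add  r5, r4, #23 → r5=0x2c
body[5] mov  r5, #0xd4 → r5=0xd4
body[6] add  r3, r1, #15 → r3=0xd3
epilogue: pop r3=0x48, sp=0x88
epilogue: pop r2=0x74, sp=0x89
r4 is caller-saved → body value

REG = 0x15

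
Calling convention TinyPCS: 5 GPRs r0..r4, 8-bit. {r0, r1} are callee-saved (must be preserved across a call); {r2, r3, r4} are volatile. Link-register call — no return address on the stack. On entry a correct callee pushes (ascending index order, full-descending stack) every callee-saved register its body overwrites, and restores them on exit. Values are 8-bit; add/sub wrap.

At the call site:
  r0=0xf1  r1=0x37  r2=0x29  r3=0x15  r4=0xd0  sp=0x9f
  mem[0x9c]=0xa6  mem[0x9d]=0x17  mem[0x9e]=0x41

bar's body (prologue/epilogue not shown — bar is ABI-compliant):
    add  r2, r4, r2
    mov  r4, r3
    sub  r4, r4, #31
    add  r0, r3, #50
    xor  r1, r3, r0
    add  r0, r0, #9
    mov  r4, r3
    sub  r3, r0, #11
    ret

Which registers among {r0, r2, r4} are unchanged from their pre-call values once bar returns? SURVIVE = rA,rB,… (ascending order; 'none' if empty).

SURVIVE = r0

prologue: push r0 -> mem[0x9e]=0xf1, sp=0x9e
prologue: push r1 -> mem[0x9d]=0x37, sp=0x9d
body[0] add  r2, r4, r2 -> r2=0xf9
body[1] mov  r4, r3 -> r4=0x15
body[2] sub  r4, r4, #31 -> r4=0xf6
body[3] add  r0, r3, #50 -> r0=0x47
body[4] xor  r1, r3, r0 -> r1=0x52
body[5] add  r0, r0, #9 -> r0=0x50
body[6] mov  r4, r3 -> r4=0x15
body[7] sub  r3, r0, #11 -> r3=0x45
epilogue: pop r1=0x37, sp=0x9e
epilogue: pop r0=0xf1, sp=0x9f
r0: callee-saved, written=True
r2: caller-saved, written=True
r4: caller-saved, written=True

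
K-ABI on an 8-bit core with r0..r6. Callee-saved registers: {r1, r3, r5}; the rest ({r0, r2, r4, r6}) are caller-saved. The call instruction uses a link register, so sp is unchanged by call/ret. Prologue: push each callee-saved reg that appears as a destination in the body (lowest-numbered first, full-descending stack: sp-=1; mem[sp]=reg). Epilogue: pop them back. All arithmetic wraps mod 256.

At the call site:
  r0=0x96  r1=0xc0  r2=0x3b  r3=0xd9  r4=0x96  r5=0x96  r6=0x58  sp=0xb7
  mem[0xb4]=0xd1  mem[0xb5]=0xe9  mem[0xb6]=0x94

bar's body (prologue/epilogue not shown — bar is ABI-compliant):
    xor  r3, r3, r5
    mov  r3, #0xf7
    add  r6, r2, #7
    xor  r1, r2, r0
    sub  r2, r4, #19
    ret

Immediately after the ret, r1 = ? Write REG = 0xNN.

REG = 0xc0

prologue: push r1 -> mem[0xb6]=0xc0, sp=0xb6
prologue: push r3 -> mem[0xb5]=0xd9, sp=0xb5
body[0] xor  r3, r3, r5 -> r3=0x4f
body[1] mov  r3, #0xf7 -> r3=0xf7
body[2] add  r6, r2, #7 -> r6=0x42
body[3] xor  r1, r2, r0 -> r1=0xad
body[4] sub  r2, r4, #19 -> r2=0x83
epilogue: pop r3=0xd9, sp=0xb6
epilogue: pop r1=0xc0, sp=0xb7
r1 is callee-saved -> restored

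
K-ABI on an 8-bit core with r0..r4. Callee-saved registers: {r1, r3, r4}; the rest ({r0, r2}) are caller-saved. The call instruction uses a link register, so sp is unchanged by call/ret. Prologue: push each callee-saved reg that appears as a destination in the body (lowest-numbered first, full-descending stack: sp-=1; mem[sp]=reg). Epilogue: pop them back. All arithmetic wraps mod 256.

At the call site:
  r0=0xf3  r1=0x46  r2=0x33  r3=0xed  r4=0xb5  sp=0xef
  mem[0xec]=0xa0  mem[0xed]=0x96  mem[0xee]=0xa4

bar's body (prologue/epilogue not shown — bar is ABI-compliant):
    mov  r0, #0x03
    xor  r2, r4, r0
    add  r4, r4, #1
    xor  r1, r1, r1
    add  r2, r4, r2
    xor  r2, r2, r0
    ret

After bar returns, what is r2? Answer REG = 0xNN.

prologue: push r1 -> mem[0xee]=0x46, sp=0xee
prologue: push r4 -> mem[0xed]=0xb5, sp=0xed
body[0] mov  r0, #0x03 -> r0=0x03
body[1] xor  r2, r4, r0 -> r2=0xb6
body[2] add  r4, r4, #1 -> r4=0xb6
body[3] xor  r1, r1, r1 -> r1=0x00
body[4] add  r2, r4, r2 -> r2=0x6c
body[5] xor  r2, r2, r0 -> r2=0x6f
epilogue: pop r4=0xb5, sp=0xee
epilogue: pop r1=0x46, sp=0xef
r2 is caller-saved -> body value

REG = 0x6f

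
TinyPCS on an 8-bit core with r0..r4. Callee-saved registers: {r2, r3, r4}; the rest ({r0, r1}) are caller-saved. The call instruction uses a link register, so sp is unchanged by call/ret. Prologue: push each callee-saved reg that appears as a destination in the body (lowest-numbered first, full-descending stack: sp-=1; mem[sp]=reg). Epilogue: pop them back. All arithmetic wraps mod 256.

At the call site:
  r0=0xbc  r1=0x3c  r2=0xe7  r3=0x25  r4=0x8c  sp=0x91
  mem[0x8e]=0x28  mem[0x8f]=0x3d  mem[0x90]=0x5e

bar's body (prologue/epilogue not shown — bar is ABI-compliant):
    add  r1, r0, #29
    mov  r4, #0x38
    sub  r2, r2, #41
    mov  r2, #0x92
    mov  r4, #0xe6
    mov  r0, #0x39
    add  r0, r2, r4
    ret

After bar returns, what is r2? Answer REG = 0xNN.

prologue: push r2 -> mem[0x90]=0xe7, sp=0x90
prologue: push r4 -> mem[0x8f]=0x8c, sp=0x8f
body[0] add  r1, r0, #29 -> r1=0xd9
body[1] mov  r4, #0x38 -> r4=0x38
body[2] sub  r2, r2, #41 -> r2=0xbe
body[3] mov  r2, #0x92 -> r2=0x92
body[4] mov  r4, #0xe6 -> r4=0xe6
body[5] mov  r0, #0x39 -> r0=0x39
body[6] add  r0, r2, r4 -> r0=0x78
epilogue: pop r4=0x8c, sp=0x90
epilogue: pop r2=0xe7, sp=0x91
r2 is callee-saved -> restored

REG = 0xe7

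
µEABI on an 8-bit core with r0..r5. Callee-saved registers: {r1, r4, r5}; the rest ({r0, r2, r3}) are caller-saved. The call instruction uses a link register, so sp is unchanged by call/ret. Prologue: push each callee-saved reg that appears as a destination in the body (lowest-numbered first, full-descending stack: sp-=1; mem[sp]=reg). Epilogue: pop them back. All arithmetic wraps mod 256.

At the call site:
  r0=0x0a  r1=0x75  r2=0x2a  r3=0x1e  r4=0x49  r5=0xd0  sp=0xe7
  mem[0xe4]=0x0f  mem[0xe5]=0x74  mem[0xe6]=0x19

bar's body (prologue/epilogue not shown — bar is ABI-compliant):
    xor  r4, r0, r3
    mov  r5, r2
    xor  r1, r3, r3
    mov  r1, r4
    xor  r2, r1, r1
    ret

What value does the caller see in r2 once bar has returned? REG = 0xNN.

prologue: push r1 → mem[0xe6]=0x75, sp=0xe6
prologue: push r4 → mem[0xe5]=0x49, sp=0xe5
prologue: push r5 → mem[0xe4]=0xd0, sp=0xe4
body[0] xor  r4, r0, r3 → r4=0x14
body[1] mov  r5, r2 → r5=0x2a
body[2] xor  r1, r3, r3 → r1=0x00
body[3] mov  r1, r4 → r1=0x14
body[4] xor  r2, r1, r1 → r2=0x00
epilogue: pop r5=0xd0, sp=0xe5
epilogue: pop r4=0x49, sp=0xe6
epilogue: pop r1=0x75, sp=0xe7
r2 is caller-saved → body value

REG = 0x00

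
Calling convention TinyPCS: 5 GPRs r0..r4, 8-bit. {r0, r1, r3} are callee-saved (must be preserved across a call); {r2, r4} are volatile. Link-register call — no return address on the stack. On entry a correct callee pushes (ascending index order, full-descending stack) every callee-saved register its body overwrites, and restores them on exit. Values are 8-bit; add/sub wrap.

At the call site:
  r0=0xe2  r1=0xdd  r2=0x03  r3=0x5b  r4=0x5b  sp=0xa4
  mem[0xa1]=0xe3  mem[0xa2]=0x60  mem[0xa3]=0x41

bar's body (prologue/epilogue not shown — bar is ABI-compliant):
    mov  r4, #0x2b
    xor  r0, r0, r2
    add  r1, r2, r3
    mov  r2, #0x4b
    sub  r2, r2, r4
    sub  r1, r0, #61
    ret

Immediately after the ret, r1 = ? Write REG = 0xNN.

prologue: push r0 → mem[0xa3]=0xe2, sp=0xa3
prologue: push r1 → mem[0xa2]=0xdd, sp=0xa2
body[0] mov  r4, #0x2b → r4=0x2b
body[1] xor  r0, r0, r2 → r0=0xe1
body[2] add  r1, r2, r3 → r1=0x5e
body[3] mov  r2, #0x4b → r2=0x4b
body[4] sub  r2, r2, r4 → r2=0x20
body[5] sub  r1, r0, #61 → r1=0xa4
epilogue: pop r1=0xdd, sp=0xa3
epilogue: pop r0=0xe2, sp=0xa4
r1 is callee-saved → restored

REG = 0xdd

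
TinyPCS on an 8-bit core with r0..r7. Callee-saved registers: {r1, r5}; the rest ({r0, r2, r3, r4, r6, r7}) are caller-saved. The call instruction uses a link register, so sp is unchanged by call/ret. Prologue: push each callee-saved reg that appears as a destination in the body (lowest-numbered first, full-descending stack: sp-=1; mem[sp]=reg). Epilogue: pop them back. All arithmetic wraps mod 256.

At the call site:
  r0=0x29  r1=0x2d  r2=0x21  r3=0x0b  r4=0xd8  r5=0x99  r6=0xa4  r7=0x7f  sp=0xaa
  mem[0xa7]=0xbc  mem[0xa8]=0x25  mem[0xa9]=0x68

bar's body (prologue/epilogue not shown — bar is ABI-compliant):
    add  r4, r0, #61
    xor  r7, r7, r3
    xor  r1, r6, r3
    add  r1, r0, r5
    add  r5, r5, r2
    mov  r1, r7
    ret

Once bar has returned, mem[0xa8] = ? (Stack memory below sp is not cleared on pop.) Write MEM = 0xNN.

prologue: push r1 -> mem[0xa9]=0x2d, sp=0xa9
prologue: push r5 -> mem[0xa8]=0x99, sp=0xa8
body[0] add  r4, r0, #61 -> r4=0x66
body[1] xor  r7, r7, r3 -> r7=0x74
body[2] xor  r1, r6, r3 -> r1=0xaf
body[3] add  r1, r0, r5 -> r1=0xc2
body[4] add  r5, r5, r2 -> r5=0xba
body[5] mov  r1, r7 -> r1=0x74
epilogue: pop r5=0x99, sp=0xa9
epilogue: pop r1=0x2d, sp=0xaa
prologue pushed ['r1', 'r5'] at ['0xa9', '0xa8']

MEM = 0x99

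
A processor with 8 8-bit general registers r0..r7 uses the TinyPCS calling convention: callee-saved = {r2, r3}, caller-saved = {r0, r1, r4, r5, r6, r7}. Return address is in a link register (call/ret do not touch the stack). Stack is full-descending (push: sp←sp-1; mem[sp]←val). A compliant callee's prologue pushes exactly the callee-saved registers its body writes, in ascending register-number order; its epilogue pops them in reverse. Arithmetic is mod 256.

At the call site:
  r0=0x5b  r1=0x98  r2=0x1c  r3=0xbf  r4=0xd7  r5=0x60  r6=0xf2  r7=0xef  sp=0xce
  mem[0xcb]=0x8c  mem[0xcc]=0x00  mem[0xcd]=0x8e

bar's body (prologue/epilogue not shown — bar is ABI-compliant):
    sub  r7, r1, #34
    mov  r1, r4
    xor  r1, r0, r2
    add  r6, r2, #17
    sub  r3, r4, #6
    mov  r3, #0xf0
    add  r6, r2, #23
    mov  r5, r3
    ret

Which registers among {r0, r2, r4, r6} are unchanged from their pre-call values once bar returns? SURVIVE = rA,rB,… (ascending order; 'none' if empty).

SURVIVE = r0,r2,r4

prologue: push r3 → mem[0xcd]=0xbf, sp=0xcd
body[0] sub  r7, r1, #34 → r7=0x76
body[1] mov  r1, r4 → r1=0xd7
body[2] xor  r1, r0, r2 → r1=0x47
body[3] add  r6, r2, #17 → r6=0x2d
body[4] sub  r3, r4, #6 → r3=0xd1
body[5] mov  r3, #0xf0 → r3=0xf0
body[6] add  r6, r2, #23 → r6=0x33
body[7] mov  r5, r3 → r5=0xf0
epilogue: pop r3=0xbf, sp=0xce
r0: caller-saved, written=False
r2: callee-saved, written=False
r4: caller-saved, written=False
r6: caller-saved, written=True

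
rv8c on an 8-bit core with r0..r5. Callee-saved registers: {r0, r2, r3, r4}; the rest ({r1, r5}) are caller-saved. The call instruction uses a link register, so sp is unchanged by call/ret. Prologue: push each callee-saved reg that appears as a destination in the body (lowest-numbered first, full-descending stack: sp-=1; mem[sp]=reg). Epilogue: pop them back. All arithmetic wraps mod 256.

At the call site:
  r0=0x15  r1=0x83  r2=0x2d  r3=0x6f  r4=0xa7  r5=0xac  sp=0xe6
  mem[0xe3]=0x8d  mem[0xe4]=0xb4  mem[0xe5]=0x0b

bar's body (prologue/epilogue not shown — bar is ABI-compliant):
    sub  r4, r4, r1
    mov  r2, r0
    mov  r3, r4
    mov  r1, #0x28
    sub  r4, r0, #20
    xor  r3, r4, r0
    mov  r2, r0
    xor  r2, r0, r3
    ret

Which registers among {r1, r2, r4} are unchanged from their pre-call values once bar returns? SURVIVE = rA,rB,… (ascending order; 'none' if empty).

SURVIVE = r2,r4

prologue: push r2 -> mem[0xe5]=0x2d, sp=0xe5
prologue: push r3 -> mem[0xe4]=0x6f, sp=0xe4
prologue: push r4 -> mem[0xe3]=0xa7, sp=0xe3
body[0] sub  r4, r4, r1 -> r4=0x24
body[1] mov  r2, r0 -> r2=0x15
body[2] mov  r3, r4 -> r3=0x24
body[3] mov  r1, #0x28 -> r1=0x28
body[4] sub  r4, r0, #20 -> r4=0x01
body[5] xor  r3, r4, r0 -> r3=0x14
body[6] mov  r2, r0 -> r2=0x15
body[7] xor  r2, r0, r3 -> r2=0x01
epilogue: pop r4=0xa7, sp=0xe4
epilogue: pop r3=0x6f, sp=0xe5
epilogue: pop r2=0x2d, sp=0xe6
r1: caller-saved, written=True
r2: callee-saved, written=True
r4: callee-saved, written=True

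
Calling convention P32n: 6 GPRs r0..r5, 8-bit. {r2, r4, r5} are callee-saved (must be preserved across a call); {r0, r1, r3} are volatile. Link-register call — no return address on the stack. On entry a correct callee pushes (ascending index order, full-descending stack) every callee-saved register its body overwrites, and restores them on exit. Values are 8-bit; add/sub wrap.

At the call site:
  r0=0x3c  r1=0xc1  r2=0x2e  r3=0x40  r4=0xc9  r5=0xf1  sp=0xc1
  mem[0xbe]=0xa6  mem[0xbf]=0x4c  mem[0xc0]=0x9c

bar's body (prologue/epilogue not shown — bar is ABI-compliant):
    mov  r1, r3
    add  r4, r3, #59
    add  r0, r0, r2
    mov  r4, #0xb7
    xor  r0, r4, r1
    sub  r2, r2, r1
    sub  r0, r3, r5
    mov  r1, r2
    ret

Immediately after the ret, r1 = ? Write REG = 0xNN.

prologue: push r2 -> mem[0xc0]=0x2e, sp=0xc0
prologue: push r4 -> mem[0xbf]=0xc9, sp=0xbf
body[0] mov  r1, r3 -> r1=0x40
body[1] add  r4, r3, #59 -> r4=0x7b
body[2] add  r0, r0, r2 -> r0=0x6a
body[3] mov  r4, #0xb7 -> r4=0xb7
body[4] xor  r0, r4, r1 -> r0=0xf7
body[5] sub  r2, r2, r1 -> r2=0xee
body[6] sub  r0, r3, r5 -> r0=0x4f
body[7] mov  r1, r2 -> r1=0xee
epilogue: pop r4=0xc9, sp=0xc0
epilogue: pop r2=0x2e, sp=0xc1
r1 is caller-saved -> body value

REG = 0xee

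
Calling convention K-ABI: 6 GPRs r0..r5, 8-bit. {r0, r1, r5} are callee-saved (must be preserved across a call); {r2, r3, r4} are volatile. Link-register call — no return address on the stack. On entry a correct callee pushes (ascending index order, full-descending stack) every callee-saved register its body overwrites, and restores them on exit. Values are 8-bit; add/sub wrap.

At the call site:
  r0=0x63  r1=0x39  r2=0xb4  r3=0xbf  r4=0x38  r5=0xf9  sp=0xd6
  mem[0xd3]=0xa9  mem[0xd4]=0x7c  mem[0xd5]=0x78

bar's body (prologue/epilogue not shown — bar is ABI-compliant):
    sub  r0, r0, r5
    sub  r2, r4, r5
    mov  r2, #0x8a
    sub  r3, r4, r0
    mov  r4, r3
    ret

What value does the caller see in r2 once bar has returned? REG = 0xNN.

prologue: push r0 -> mem[0xd5]=0x63, sp=0xd5
body[0] sub  r0, r0, r5 -> r0=0x6a
body[1] sub  r2, r4, r5 -> r2=0x3f
body[2] mov  r2, #0x8a -> r2=0x8a
body[3] sub  r3, r4, r0 -> r3=0xce
body[4] mov  r4, r3 -> r4=0xce
epilogue: pop r0=0x63, sp=0xd6
r2 is caller-saved -> body value

REG = 0x8a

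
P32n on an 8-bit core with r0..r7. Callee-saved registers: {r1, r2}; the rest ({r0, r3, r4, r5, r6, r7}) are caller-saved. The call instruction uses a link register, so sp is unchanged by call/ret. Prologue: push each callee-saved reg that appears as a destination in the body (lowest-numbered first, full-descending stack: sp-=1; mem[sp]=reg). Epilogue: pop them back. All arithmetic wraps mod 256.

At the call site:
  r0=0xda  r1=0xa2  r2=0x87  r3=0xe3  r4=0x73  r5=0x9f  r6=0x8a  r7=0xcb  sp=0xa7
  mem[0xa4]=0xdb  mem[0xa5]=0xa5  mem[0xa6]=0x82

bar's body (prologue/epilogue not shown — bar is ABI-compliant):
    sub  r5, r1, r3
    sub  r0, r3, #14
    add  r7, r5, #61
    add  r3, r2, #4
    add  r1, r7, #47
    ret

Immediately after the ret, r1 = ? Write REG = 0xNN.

prologue: push r1 → mem[0xa6]=0xa2, sp=0xa6
body[0] sub  r5, r1, r3 → r5=0xbf
body[1] sub  r0, r3, #14 → r0=0xd5
body[2] add  r7, r5, #61 → r7=0xfc
body[3] add  r3, r2, #4 → r3=0x8b
body[4] add  r1, r7, #47 → r1=0x2b
epilogue: pop r1=0xa2, sp=0xa7
r1 is callee-saved → restored

REG = 0xa2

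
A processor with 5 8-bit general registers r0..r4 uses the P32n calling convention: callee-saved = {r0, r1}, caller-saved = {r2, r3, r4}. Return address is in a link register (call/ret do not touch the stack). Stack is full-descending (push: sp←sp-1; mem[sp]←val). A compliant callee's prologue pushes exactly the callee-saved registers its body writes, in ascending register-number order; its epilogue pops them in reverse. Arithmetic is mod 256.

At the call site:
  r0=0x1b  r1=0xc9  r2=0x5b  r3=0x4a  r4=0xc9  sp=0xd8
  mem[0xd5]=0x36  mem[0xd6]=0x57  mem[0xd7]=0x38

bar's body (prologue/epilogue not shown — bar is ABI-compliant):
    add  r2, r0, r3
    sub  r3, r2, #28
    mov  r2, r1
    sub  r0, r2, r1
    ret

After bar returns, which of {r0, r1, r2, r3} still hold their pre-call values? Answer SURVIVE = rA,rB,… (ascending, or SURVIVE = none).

prologue: push r0 -> mem[0xd7]=0x1b, sp=0xd7
body[0] add  r2, r0, r3 -> r2=0x65
body[1] sub  r3, r2, #28 -> r3=0x49
body[2] mov  r2, r1 -> r2=0xc9
body[3] sub  r0, r2, r1 -> r0=0x00
epilogue: pop r0=0x1b, sp=0xd8
r0: callee-saved, written=True
r1: callee-saved, written=False
r2: caller-saved, written=True
r3: caller-saved, written=True

SURVIVE = r0,r1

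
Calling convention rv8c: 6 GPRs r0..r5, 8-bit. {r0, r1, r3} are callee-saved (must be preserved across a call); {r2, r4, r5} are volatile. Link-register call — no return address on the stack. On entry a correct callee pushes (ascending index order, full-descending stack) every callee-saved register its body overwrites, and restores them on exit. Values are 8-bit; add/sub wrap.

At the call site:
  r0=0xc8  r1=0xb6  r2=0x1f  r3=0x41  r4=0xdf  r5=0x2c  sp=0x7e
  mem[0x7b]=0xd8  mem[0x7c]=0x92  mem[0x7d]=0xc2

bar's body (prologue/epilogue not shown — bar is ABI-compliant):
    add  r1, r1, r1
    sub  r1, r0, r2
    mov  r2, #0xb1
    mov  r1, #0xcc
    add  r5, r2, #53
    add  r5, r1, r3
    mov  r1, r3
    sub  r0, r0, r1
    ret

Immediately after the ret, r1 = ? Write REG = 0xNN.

prologue: push r0 -> mem[0x7d]=0xc8, sp=0x7d
prologue: push r1 -> mem[0x7c]=0xb6, sp=0x7c
body[0] add  r1, r1, r1 -> r1=0x6c
body[1] sub  r1, r0, r2 -> r1=0xa9
body[2] mov  r2, #0xb1 -> r2=0xb1
body[3] mov  r1, #0xcc -> r1=0xcc
body[4] add  r5, r2, #53 -> r5=0xe6
body[5] add  r5, r1, r3 -> r5=0x0d
body[6] mov  r1, r3 -> r1=0x41
body[7] sub  r0, r0, r1 -> r0=0x87
epilogue: pop r1=0xb6, sp=0x7d
epilogue: pop r0=0xc8, sp=0x7e
r1 is callee-saved -> restored

REG = 0xb6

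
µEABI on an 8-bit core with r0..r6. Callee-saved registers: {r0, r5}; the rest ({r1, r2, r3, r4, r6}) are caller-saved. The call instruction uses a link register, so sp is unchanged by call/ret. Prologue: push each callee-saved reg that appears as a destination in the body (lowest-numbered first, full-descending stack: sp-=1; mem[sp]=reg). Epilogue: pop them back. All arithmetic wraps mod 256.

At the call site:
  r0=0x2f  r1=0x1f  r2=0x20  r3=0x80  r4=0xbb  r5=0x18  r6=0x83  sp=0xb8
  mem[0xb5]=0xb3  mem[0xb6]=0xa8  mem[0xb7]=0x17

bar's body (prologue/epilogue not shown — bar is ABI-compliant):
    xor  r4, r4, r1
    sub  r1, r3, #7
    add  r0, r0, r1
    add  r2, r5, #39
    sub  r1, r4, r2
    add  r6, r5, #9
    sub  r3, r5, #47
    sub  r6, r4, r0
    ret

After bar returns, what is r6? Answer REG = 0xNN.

REG = 0xfc

prologue: push r0 → mem[0xb7]=0x2f, sp=0xb7
body[0] xor  r4, r4, r1 → r4=0xa4
body[1] sub  r1, r3, #7 → r1=0x79
body[2] add  r0, r0, r1 → r0=0xa8
body[3] add  r2, r5, #39 → r2=0x3f
body[4] sub  r1, r4, r2 → r1=0x65
body[5] add  r6, r5, #9 → r6=0x21
body[6] sub  r3, r5, #47 → r3=0xe9
body[7] sub  r6, r4, r0 → r6=0xfc
epilogue: pop r0=0x2f, sp=0xb8
r6 is caller-saved → body value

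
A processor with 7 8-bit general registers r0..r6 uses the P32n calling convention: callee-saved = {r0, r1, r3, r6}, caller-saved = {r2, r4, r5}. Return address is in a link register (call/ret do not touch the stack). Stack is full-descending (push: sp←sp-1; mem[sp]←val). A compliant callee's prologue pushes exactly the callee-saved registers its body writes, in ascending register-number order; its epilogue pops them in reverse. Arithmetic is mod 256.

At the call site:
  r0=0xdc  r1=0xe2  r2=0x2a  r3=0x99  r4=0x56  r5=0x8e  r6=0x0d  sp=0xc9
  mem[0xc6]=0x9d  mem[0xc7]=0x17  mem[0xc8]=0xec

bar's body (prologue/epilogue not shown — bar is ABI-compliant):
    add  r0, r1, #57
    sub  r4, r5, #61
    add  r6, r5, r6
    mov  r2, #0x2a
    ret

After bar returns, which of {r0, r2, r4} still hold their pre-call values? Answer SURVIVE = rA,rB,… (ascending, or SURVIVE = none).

SURVIVE = r0,r2

prologue: push r0 → mem[0xc8]=0xdc, sp=0xc8
prologue: push r6 → mem[0xc7]=0x0d, sp=0xc7
body[0] add  r0, r1, #57 → r0=0x1b
body[1] sub  r4, r5, #61 → r4=0x51
body[2] add  r6, r5, r6 → r6=0x9b
body[3] mov  r2, #0x2a → r2=0x2a
epilogue: pop r6=0x0d, sp=0xc8
epilogue: pop r0=0xdc, sp=0xc9
r0: callee-saved, written=True
r2: caller-saved, written=True
r4: caller-saved, written=True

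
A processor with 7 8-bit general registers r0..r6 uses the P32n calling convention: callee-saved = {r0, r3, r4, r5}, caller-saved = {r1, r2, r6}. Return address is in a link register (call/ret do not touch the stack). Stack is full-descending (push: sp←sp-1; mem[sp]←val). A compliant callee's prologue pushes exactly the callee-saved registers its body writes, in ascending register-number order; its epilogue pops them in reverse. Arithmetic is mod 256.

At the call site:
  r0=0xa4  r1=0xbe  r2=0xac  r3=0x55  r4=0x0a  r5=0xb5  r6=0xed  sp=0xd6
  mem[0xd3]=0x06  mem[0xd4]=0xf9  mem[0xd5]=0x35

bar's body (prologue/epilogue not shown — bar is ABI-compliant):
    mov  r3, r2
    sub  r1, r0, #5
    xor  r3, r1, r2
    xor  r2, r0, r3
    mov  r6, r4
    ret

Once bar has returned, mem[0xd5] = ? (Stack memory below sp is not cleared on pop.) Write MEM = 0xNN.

prologue: push r3 -> mem[0xd5]=0x55, sp=0xd5
body[0] mov  r3, r2 -> r3=0xac
body[1] sub  r1, r0, #5 -> r1=0x9f
body[2] xor  r3, r1, r2 -> r3=0x33
body[3] xor  r2, r0, r3 -> r2=0x97
body[4] mov  r6, r4 -> r6=0x0a
epilogue: pop r3=0x55, sp=0xd6
prologue pushed ['r3'] at ['0xd5']

MEM = 0x55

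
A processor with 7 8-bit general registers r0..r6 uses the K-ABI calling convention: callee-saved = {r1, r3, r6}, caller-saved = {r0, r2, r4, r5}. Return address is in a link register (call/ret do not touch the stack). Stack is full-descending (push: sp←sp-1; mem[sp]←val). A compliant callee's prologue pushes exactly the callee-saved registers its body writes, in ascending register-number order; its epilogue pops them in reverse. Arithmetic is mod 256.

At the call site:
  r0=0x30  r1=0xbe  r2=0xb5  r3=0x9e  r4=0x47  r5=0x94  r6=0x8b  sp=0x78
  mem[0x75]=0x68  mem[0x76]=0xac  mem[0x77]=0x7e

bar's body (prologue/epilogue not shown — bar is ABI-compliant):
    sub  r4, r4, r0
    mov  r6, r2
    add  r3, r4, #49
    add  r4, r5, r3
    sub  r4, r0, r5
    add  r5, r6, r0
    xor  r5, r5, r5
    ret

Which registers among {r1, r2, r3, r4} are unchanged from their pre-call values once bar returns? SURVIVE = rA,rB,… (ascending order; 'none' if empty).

SURVIVE = r1,r2,r3

prologue: push r3 -> mem[0x77]=0x9e, sp=0x77
prologue: push r6 -> mem[0x76]=0x8b, sp=0x76
body[0] sub  r4, r4, r0 -> r4=0x17
body[1] mov  r6, r2 -> r6=0xb5
body[2] add  r3, r4, #49 -> r3=0x48
body[3] add  r4, r5, r3 -> r4=0xdc
body[4] sub  r4, r0, r5 -> r4=0x9c
body[5] add  r5, r6, r0 -> r5=0xe5
body[6] xor  r5, r5, r5 -> r5=0x00
epilogue: pop r6=0x8b, sp=0x77
epilogue: pop r3=0x9e, sp=0x78
r1: callee-saved, written=False
r2: caller-saved, written=False
r3: callee-saved, written=True
r4: caller-saved, written=True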